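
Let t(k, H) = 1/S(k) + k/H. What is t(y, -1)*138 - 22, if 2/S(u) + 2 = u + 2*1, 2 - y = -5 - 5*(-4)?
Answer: 875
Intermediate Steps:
y = -13 (y = 2 - (-5 - 5*(-4)) = 2 - (-5 + 20) = 2 - 1*15 = 2 - 15 = -13)
S(u) = 2/u (S(u) = 2/(-2 + (u + 2*1)) = 2/(-2 + (u + 2)) = 2/(-2 + (2 + u)) = 2/u)
t(k, H) = k/2 + k/H (t(k, H) = 1/(2/k) + k/H = 1*(k/2) + k/H = k/2 + k/H)
t(y, -1)*138 - 22 = ((½)*(-13) - 13/(-1))*138 - 22 = (-13/2 - 13*(-1))*138 - 22 = (-13/2 + 13)*138 - 22 = (13/2)*138 - 22 = 897 - 22 = 875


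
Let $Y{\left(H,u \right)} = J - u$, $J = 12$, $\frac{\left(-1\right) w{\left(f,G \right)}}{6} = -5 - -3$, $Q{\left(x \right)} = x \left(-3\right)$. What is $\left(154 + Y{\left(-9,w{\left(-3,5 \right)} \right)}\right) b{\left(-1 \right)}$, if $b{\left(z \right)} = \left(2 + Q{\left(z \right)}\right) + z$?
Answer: $616$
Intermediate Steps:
$Q{\left(x \right)} = - 3 x$
$w{\left(f,G \right)} = 12$ ($w{\left(f,G \right)} = - 6 \left(-5 - -3\right) = - 6 \left(-5 + 3\right) = \left(-6\right) \left(-2\right) = 12$)
$Y{\left(H,u \right)} = 12 - u$
$b{\left(z \right)} = 2 - 2 z$ ($b{\left(z \right)} = \left(2 - 3 z\right) + z = 2 - 2 z$)
$\left(154 + Y{\left(-9,w{\left(-3,5 \right)} \right)}\right) b{\left(-1 \right)} = \left(154 + \left(12 - 12\right)\right) \left(2 - -2\right) = \left(154 + \left(12 - 12\right)\right) \left(2 + 2\right) = \left(154 + 0\right) 4 = 154 \cdot 4 = 616$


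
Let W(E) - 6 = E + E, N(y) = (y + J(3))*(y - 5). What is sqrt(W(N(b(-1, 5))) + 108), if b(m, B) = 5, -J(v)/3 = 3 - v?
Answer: sqrt(114) ≈ 10.677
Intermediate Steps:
J(v) = -9 + 3*v (J(v) = -3*(3 - v) = -9 + 3*v)
N(y) = y*(-5 + y) (N(y) = (y + (-9 + 3*3))*(y - 5) = (y + (-9 + 9))*(-5 + y) = (y + 0)*(-5 + y) = y*(-5 + y))
W(E) = 6 + 2*E (W(E) = 6 + (E + E) = 6 + 2*E)
sqrt(W(N(b(-1, 5))) + 108) = sqrt((6 + 2*(5*(-5 + 5))) + 108) = sqrt((6 + 2*(5*0)) + 108) = sqrt((6 + 2*0) + 108) = sqrt((6 + 0) + 108) = sqrt(6 + 108) = sqrt(114)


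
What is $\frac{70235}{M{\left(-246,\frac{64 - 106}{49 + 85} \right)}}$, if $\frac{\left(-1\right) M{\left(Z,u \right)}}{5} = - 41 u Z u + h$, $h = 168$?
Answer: $- \frac{63056983}{5202078} \approx -12.121$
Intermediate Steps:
$M{\left(Z,u \right)} = -840 + 205 Z u^{2}$ ($M{\left(Z,u \right)} = - 5 \left(- 41 u Z u + 168\right) = - 5 \left(- 41 Z u u + 168\right) = - 5 \left(- 41 Z u^{2} + 168\right) = - 5 \left(168 - 41 Z u^{2}\right) = -840 + 205 Z u^{2}$)
$\frac{70235}{M{\left(-246,\frac{64 - 106}{49 + 85} \right)}} = \frac{70235}{-840 + 205 \left(-246\right) \left(\frac{64 - 106}{49 + 85}\right)^{2}} = \frac{70235}{-840 + 205 \left(-246\right) \left(- \frac{42}{134}\right)^{2}} = \frac{70235}{-840 + 205 \left(-246\right) \left(\left(-42\right) \frac{1}{134}\right)^{2}} = \frac{70235}{-840 + 205 \left(-246\right) \left(- \frac{21}{67}\right)^{2}} = \frac{70235}{-840 + 205 \left(-246\right) \frac{441}{4489}} = \frac{70235}{-840 - \frac{22239630}{4489}} = \frac{70235}{- \frac{26010390}{4489}} = 70235 \left(- \frac{4489}{26010390}\right) = - \frac{63056983}{5202078}$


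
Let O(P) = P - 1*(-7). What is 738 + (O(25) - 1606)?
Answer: -836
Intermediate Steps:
O(P) = 7 + P (O(P) = P + 7 = 7 + P)
738 + (O(25) - 1606) = 738 + ((7 + 25) - 1606) = 738 + (32 - 1606) = 738 - 1574 = -836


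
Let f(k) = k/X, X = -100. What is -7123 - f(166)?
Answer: -356067/50 ≈ -7121.3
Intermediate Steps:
f(k) = -k/100 (f(k) = k/(-100) = k*(-1/100) = -k/100)
-7123 - f(166) = -7123 - (-1)*166/100 = -7123 - 1*(-83/50) = -7123 + 83/50 = -356067/50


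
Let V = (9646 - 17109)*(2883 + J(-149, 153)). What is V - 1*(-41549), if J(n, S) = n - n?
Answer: -21474280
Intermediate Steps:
J(n, S) = 0
V = -21515829 (V = (9646 - 17109)*(2883 + 0) = -7463*2883 = -21515829)
V - 1*(-41549) = -21515829 - 1*(-41549) = -21515829 + 41549 = -21474280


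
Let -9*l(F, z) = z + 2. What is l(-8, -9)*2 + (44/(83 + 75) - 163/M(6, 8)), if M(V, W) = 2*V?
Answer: -33415/2844 ≈ -11.749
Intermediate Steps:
l(F, z) = -2/9 - z/9 (l(F, z) = -(z + 2)/9 = -(2 + z)/9 = -2/9 - z/9)
l(-8, -9)*2 + (44/(83 + 75) - 163/M(6, 8)) = (-2/9 - 1/9*(-9))*2 + (44/(83 + 75) - 163/(2*6)) = (-2/9 + 1)*2 + (44/158 - 163/12) = (7/9)*2 + (44*(1/158) - 163*1/12) = 14/9 + (22/79 - 163/12) = 14/9 - 12613/948 = -33415/2844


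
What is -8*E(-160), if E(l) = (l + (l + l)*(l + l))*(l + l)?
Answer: 261734400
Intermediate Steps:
E(l) = 2*l*(l + 4*l²) (E(l) = (l + (2*l)*(2*l))*(2*l) = (l + 4*l²)*(2*l) = 2*l*(l + 4*l²))
-8*E(-160) = -8*(-160)²*(2 + 8*(-160)) = -204800*(2 - 1280) = -204800*(-1278) = -8*(-32716800) = 261734400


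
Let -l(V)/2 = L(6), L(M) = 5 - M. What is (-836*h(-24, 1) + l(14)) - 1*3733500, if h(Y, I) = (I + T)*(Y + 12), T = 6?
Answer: -3663274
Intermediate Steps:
l(V) = 2 (l(V) = -2*(5 - 1*6) = -2*(5 - 6) = -2*(-1) = 2)
h(Y, I) = (6 + I)*(12 + Y) (h(Y, I) = (I + 6)*(Y + 12) = (6 + I)*(12 + Y))
(-836*h(-24, 1) + l(14)) - 1*3733500 = (-836*(72 + 6*(-24) + 12*1 + 1*(-24)) + 2) - 1*3733500 = (-836*(72 - 144 + 12 - 24) + 2) - 3733500 = (-836*(-84) + 2) - 3733500 = (70224 + 2) - 3733500 = 70226 - 3733500 = -3663274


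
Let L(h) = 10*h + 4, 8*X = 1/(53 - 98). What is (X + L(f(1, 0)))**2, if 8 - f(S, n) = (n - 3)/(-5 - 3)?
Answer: 834574321/129600 ≈ 6439.6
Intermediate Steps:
f(S, n) = 61/8 + n/8 (f(S, n) = 8 - (n - 3)/(-5 - 3) = 8 - (-3 + n)/(-8) = 8 - (-3 + n)*(-1)/8 = 8 - (3/8 - n/8) = 8 + (-3/8 + n/8) = 61/8 + n/8)
X = -1/360 (X = 1/(8*(53 - 98)) = (1/8)/(-45) = (1/8)*(-1/45) = -1/360 ≈ -0.0027778)
L(h) = 4 + 10*h
(X + L(f(1, 0)))**2 = (-1/360 + (4 + 10*(61/8 + (1/8)*0)))**2 = (-1/360 + (4 + 10*(61/8 + 0)))**2 = (-1/360 + (4 + 10*(61/8)))**2 = (-1/360 + (4 + 305/4))**2 = (-1/360 + 321/4)**2 = (28889/360)**2 = 834574321/129600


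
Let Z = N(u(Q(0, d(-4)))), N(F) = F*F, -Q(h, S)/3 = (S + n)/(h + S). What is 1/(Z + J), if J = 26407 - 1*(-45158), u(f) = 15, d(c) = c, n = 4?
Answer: 1/71790 ≈ 1.3930e-5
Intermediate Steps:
Q(h, S) = -3*(4 + S)/(S + h) (Q(h, S) = -3*(S + 4)/(h + S) = -3*(4 + S)/(S + h))
N(F) = F²
J = 71565 (J = 26407 + 45158 = 71565)
Z = 225 (Z = 15² = 225)
1/(Z + J) = 1/(225 + 71565) = 1/71790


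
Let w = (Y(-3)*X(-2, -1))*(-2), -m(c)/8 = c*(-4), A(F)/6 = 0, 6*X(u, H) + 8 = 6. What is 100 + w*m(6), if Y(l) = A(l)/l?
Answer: 100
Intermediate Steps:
X(u, H) = -⅓ (X(u, H) = -4/3 + (⅙)*6 = -4/3 + 1 = -⅓)
A(F) = 0 (A(F) = 6*0 = 0)
m(c) = 32*c (m(c) = -8*c*(-4) = -(-32)*c = 32*c)
Y(l) = 0 (Y(l) = 0/l = 0)
w = 0 (w = (0*(-⅓))*(-2) = 0*(-2) = 0)
100 + w*m(6) = 100 + 0*(32*6) = 100 + 0*192 = 100 + 0 = 100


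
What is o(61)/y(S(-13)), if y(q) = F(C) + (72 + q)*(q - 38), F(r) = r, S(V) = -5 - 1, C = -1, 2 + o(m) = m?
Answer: -59/2905 ≈ -0.020310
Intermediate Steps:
o(m) = -2 + m
S(V) = -6
y(q) = -1 + (-38 + q)*(72 + q) (y(q) = -1 + (72 + q)*(q - 38) = -1 + (72 + q)*(-38 + q) = -1 + (-38 + q)*(72 + q))
o(61)/y(S(-13)) = (-2 + 61)/(-2737 + (-6)² + 34*(-6)) = 59/(-2737 + 36 - 204) = 59/(-2905) = 59*(-1/2905) = -59/2905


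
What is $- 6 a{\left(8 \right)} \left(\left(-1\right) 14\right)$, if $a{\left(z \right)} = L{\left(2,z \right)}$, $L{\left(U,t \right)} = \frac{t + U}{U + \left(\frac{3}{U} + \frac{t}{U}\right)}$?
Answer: $112$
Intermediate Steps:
$L{\left(U,t \right)} = \frac{U + t}{U + \frac{3}{U} + \frac{t}{U}}$
$a{\left(z \right)} = \frac{2 \left(2 + z\right)}{7 + z}$ ($a{\left(z \right)} = \frac{2 \left(2 + z\right)}{3 + z + 2^{2}} = \frac{2 \left(2 + z\right)}{3 + z + 4} = \frac{2 \left(2 + z\right)}{7 + z}$)
$- 6 a{\left(8 \right)} \left(\left(-1\right) 14\right) = - 6 \frac{2 \left(2 + 8\right)}{7 + 8} \left(\left(-1\right) 14\right) = - 6 \cdot 2 \cdot \frac{1}{15} \cdot 10 \left(-14\right) = \left(-6\right) \frac{4}{3} \left(-14\right) = \left(-8\right) \left(-14\right) = 112$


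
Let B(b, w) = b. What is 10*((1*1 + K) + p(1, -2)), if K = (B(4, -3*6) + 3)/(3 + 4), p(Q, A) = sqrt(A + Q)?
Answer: 20 + 10*I ≈ 20.0 + 10.0*I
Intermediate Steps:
K = 1 (K = (4 + 3)/(3 + 4) = 7/7 = 7*(1/7) = 1)
10*((1*1 + K) + p(1, -2)) = 10*((1*1 + 1) + sqrt(-2 + 1)) = 10*((1 + 1) + sqrt(-1)) = 10*(2 + I) = 20 + 10*I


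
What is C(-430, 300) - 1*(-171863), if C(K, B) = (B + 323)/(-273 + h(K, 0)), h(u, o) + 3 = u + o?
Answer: 121334655/706 ≈ 1.7186e+5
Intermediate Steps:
h(u, o) = -3 + o + u (h(u, o) = -3 + (u + o) = -3 + (o + u) = -3 + o + u)
C(K, B) = (323 + B)/(-276 + K) (C(K, B) = (B + 323)/(-273 + (-3 + 0 + K)) = (323 + B)/(-273 + (-3 + K)) = (323 + B)/(-276 + K))
C(-430, 300) - 1*(-171863) = (323 + 300)/(-276 - 430) - 1*(-171863) = 623/(-706) + 171863 = -1/706*623 + 171863 = -623/706 + 171863 = 121334655/706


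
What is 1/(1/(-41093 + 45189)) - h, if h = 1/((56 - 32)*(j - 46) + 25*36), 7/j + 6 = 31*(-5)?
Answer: 19316759/4716 ≈ 4096.0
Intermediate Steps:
j = -1/23 (j = 7/(-6 + 31*(-5)) = 7/(-6 - 155) = 7/(-161) = 7*(-1/161) = -1/23 ≈ -0.043478)
h = -23/4716 (h = 1/((56 - 32)*(-1/23 - 46) + 25*36) = 1/(24*(-1059/23) + 900) = 1/(-25416/23 + 900) = 1/(-4716/23) = -23/4716 ≈ -0.0048770)
1/(1/(-41093 + 45189)) - h = 1/(1/(-41093 + 45189)) - 1*(-23/4716) = 1/(1/4096) + 23/4716 = 4096 + 23/4716 = 19316759/4716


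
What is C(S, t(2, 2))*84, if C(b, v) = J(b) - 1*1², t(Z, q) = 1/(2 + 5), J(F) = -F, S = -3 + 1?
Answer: 84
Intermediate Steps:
S = -2
t(Z, q) = ⅐ (t(Z, q) = 1/7 = ⅐)
C(b, v) = -1 - b (C(b, v) = -b - 1*1² = -b - 1*1 = -b - 1 = -1 - b)
C(S, t(2, 2))*84 = (-1 - 1*(-2))*84 = (-1 + 2)*84 = 1*84 = 84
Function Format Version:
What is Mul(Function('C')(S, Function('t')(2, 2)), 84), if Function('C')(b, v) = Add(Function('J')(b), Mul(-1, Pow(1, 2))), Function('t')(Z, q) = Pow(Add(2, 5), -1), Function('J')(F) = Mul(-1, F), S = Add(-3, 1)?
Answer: 84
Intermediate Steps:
S = -2
Function('t')(Z, q) = Rational(1, 7) (Function('t')(Z, q) = Pow(7, -1) = Rational(1, 7))
Function('C')(b, v) = Add(-1, Mul(-1, b)) (Function('C')(b, v) = Add(Mul(-1, b), Mul(-1, Pow(1, 2))) = Add(Mul(-1, b), Mul(-1, 1)) = Add(Mul(-1, b), -1) = Add(-1, Mul(-1, b)))
Mul(Function('C')(S, Function('t')(2, 2)), 84) = Mul(Add(-1, Mul(-1, -2)), 84) = Mul(Add(-1, 2), 84) = Mul(1, 84) = 84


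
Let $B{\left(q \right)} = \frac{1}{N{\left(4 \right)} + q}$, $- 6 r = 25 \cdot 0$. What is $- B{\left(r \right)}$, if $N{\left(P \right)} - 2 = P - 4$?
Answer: $- \frac{1}{2} \approx -0.5$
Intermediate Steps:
$N{\left(P \right)} = -2 + P$ ($N{\left(P \right)} = 2 + \left(P - 4\right) = 2 + \left(-4 + P\right) = -2 + P$)
$r = 0$ ($r = - \frac{25 \cdot 0}{6} = \left(- \frac{1}{6}\right) 0 = 0$)
$B{\left(q \right)} = \frac{1}{2 + q}$ ($B{\left(q \right)} = \frac{1}{\left(-2 + 4\right) + q} = \frac{1}{2 + q}$)
$- B{\left(r \right)} = - \frac{1}{2 + 0} = - \frac{1}{2}$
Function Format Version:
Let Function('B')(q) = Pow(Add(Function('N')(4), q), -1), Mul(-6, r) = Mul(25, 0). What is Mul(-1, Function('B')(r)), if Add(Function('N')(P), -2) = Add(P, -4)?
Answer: Rational(-1, 2) ≈ -0.50000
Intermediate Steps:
Function('N')(P) = Add(-2, P) (Function('N')(P) = Add(2, Add(P, -4)) = Add(2, Add(-4, P)) = Add(-2, P))
r = 0 (r = Mul(Rational(-1, 6), Mul(25, 0)) = Mul(Rational(-1, 6), 0) = 0)
Function('B')(q) = Pow(Add(2, q), -1) (Function('B')(q) = Pow(Add(Add(-2, 4), q), -1) = Pow(Add(2, q), -1))
Mul(-1, Function('B')(r)) = Mul(-1, Pow(Add(2, 0), -1)) = Mul(-1, Pow(2, -1)) = Mul(-1, Rational(1, 2)) = Rational(-1, 2)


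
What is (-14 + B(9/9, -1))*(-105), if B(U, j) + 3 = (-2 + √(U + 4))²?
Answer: 840 + 420*√5 ≈ 1779.1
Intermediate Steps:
B(U, j) = -3 + (-2 + √(4 + U))² (B(U, j) = -3 + (-2 + √(U + 4))² = -3 + (-2 + √(4 + U))²)
(-14 + B(9/9, -1))*(-105) = (-14 + (-3 + (-2 + √(4 + 9/9))²))*(-105) = (-14 + (-3 + (-2 + √(4 + 9*(⅑)))²))*(-105) = (-14 + (-3 + (-2 + √(4 + 1))²))*(-105) = (-14 + (-3 + (-2 + √5)²))*(-105) = (-17 + (-2 + √5)²)*(-105) = 1785 - 105*(-2 + √5)²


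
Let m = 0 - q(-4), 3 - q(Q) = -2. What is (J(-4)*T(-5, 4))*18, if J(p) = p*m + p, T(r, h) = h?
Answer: 1152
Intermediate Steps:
q(Q) = 5 (q(Q) = 3 - 1*(-2) = 3 + 2 = 5)
m = -5 (m = 0 - 1*5 = 0 - 5 = -5)
J(p) = -4*p (J(p) = p*(-5) + p = -5*p + p = -4*p)
(J(-4)*T(-5, 4))*18 = (-4*(-4)*4)*18 = (16*4)*18 = 64*18 = 1152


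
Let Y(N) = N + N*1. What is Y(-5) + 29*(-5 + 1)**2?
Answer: 454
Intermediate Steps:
Y(N) = 2*N (Y(N) = N + N = 2*N)
Y(-5) + 29*(-5 + 1)**2 = 2*(-5) + 29*(-5 + 1)**2 = -10 + 29*(-4)**2 = -10 + 29*16 = -10 + 464 = 454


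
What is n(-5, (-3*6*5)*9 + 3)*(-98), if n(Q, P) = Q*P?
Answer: -395430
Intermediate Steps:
n(Q, P) = P*Q
n(-5, (-3*6*5)*9 + 3)*(-98) = (((-3*6*5)*9 + 3)*(-5))*(-98) = ((-18*5*9 + 3)*(-5))*(-98) = ((-90*9 + 3)*(-5))*(-98) = ((-810 + 3)*(-5))*(-98) = -807*(-5)*(-98) = 4035*(-98) = -395430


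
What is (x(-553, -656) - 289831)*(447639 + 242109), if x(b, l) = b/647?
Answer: -129342379555080/647 ≈ -1.9991e+11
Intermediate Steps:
x(b, l) = b/647 (x(b, l) = b*(1/647) = b/647)
(x(-553, -656) - 289831)*(447639 + 242109) = ((1/647)*(-553) - 289831)*(447639 + 242109) = (-553/647 - 289831)*689748 = -187521210/647*689748 = -129342379555080/647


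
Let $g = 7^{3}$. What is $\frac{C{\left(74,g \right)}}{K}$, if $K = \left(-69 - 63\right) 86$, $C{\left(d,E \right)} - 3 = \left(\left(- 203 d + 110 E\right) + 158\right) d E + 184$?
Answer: $- \frac{580384999}{11352} \approx -51126.0$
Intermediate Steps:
$g = 343$
$C{\left(d,E \right)} = 187 + E d \left(158 - 203 d + 110 E\right)$ ($C{\left(d,E \right)} = 3 + \left(\left(\left(- 203 d + 110 E\right) + 158\right) d E + 184\right) = 3 + \left(\left(158 - 203 d + 110 E\right) d E + 184\right) = 3 + \left(d \left(158 - 203 d + 110 E\right) E + 184\right) = 3 + \left(E d \left(158 - 203 d + 110 E\right) + 184\right) = 3 + \left(184 + E d \left(158 - 203 d + 110 E\right)\right) = 187 + E d \left(158 - 203 d + 110 E\right)$)
$K = -11352$ ($K = \left(-132\right) 86 = -11352$)
$\frac{C{\left(74,g \right)}}{K} = \frac{187 - 69629 \cdot 74^{2} + 110 \cdot 74 \cdot 343^{2} + 158 \cdot 343 \cdot 74}{-11352} = \left(187 - 69629 \cdot 5476 + 110 \cdot 74 \cdot 117649 + 4010356\right) \left(- \frac{1}{11352}\right) = \left(187 - 381288404 + 957662860 + 4010356\right) \left(- \frac{1}{11352}\right) = 580384999 \left(- \frac{1}{11352}\right) = - \frac{580384999}{11352}$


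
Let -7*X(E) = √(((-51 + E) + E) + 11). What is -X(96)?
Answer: 2*√38/7 ≈ 1.7613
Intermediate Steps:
X(E) = -√(-40 + 2*E)/7 (X(E) = -√(((-51 + E) + E) + 11)/7 = -√((-51 + 2*E) + 11)/7 = -√(-40 + 2*E)/7)
-X(96) = -(-1)*√(-40 + 2*96)/7 = -(-1)*√(-40 + 192)/7 = -(-1)*√152/7 = -(-1)*2*√38/7 = -(-2)*√38/7 = 2*√38/7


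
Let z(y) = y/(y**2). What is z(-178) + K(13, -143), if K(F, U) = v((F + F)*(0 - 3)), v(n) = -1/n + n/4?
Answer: -135319/6942 ≈ -19.493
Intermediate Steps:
v(n) = -1/n + n/4 (v(n) = -1/n + n*(1/4) = -1/n + n/4)
K(F, U) = -3*F/2 + 1/(6*F) (K(F, U) = -1/((F + F)*(0 - 3)) + ((F + F)*(0 - 3))/4 = -1/((2*F)*(-3)) + ((2*F)*(-3))/4 = -1/((-6*F)) + (-6*F)/4 = -(-1)/(6*F) - 3*F/2 = 1/(6*F) - 3*F/2 = -3*F/2 + 1/(6*F))
z(y) = 1/y (z(y) = y/y**2 = 1/y)
z(-178) + K(13, -143) = 1/(-178) + (1/6)*(1 - 9*13**2)/13 = -1/178 + (1/6)*(1/13)*(1 - 9*169) = -1/178 + (1/6)*(1/13)*(1 - 1521) = -1/178 + (1/6)*(1/13)*(-1520) = -1/178 - 760/39 = -135319/6942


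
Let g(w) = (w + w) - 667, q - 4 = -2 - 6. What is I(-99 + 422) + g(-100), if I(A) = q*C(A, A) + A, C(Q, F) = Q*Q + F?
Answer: -419152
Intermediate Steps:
q = -4 (q = 4 + (-2 - 6) = 4 - 8 = -4)
C(Q, F) = F + Q**2 (C(Q, F) = Q**2 + F = F + Q**2)
g(w) = -667 + 2*w (g(w) = 2*w - 667 = -667 + 2*w)
I(A) = -4*A**2 - 3*A (I(A) = -4*(A + A**2) + A = (-4*A - 4*A**2) + A = -4*A**2 - 3*A)
I(-99 + 422) + g(-100) = (-99 + 422)*(-3 - 4*(-99 + 422)) + (-667 + 2*(-100)) = 323*(-3 - 4*323) + (-667 - 200) = 323*(-3 - 1292) - 867 = 323*(-1295) - 867 = -418285 - 867 = -419152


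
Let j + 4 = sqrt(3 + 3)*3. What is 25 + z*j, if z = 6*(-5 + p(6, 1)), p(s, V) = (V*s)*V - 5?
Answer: 121 - 72*sqrt(6) ≈ -55.363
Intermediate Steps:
p(s, V) = -5 + s*V**2 (p(s, V) = s*V**2 - 5 = -5 + s*V**2)
z = -24 (z = 6*(-5 + (-5 + 6*1**2)) = 6*(-5 + (-5 + 6*1)) = 6*(-5 + (-5 + 6)) = 6*(-5 + 1) = 6*(-4) = -24)
j = -4 + 3*sqrt(6) (j = -4 + sqrt(3 + 3)*3 = -4 + sqrt(6)*3 = -4 + 3*sqrt(6) ≈ 3.3485)
25 + z*j = 25 - 24*(-4 + 3*sqrt(6)) = 25 + (96 - 72*sqrt(6)) = 121 - 72*sqrt(6)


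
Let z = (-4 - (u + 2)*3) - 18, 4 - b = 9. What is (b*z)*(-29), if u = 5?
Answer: -6235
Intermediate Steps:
b = -5 (b = 4 - 1*9 = 4 - 9 = -5)
z = -43 (z = (-4 - (5 + 2)*3) - 18 = (-4 - 7*3) - 18 = (-4 - 1*21) - 18 = (-4 - 21) - 18 = -25 - 18 = -43)
(b*z)*(-29) = -5*(-43)*(-29) = 215*(-29) = -6235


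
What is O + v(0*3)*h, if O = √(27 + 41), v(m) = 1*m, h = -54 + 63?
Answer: 2*√17 ≈ 8.2462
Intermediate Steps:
h = 9
v(m) = m
O = 2*√17 (O = √68 = 2*√17 ≈ 8.2462)
O + v(0*3)*h = 2*√17 + (0*3)*9 = 2*√17 + 0*9 = 2*√17 + 0 = 2*√17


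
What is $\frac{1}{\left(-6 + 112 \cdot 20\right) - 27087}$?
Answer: $- \frac{1}{24853} \approx -4.0237 \cdot 10^{-5}$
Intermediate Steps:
$\frac{1}{\left(-6 + 112 \cdot 20\right) - 27087} = \frac{1}{\left(-6 + 2240\right) - 27087} = \frac{1}{2234 - 27087} = \frac{1}{-24853} = - \frac{1}{24853}$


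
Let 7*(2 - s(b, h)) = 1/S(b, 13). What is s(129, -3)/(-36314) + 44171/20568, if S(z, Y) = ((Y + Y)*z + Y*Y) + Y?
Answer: 4962728225023/2310928253088 ≈ 2.1475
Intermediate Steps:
S(z, Y) = Y + Y**2 + 2*Y*z (S(z, Y) = ((2*Y)*z + Y**2) + Y = (2*Y*z + Y**2) + Y = (Y**2 + 2*Y*z) + Y = Y + Y**2 + 2*Y*z)
s(b, h) = 2 - 1/(7*(182 + 26*b)) (s(b, h) = 2 - 1/(13*(1 + 13 + 2*b))/7 = 2 - 1/(13*(14 + 2*b))/7 = 2 - 1/(7*(182 + 26*b)))
s(129, -3)/(-36314) + 44171/20568 = ((2547 + 364*129)/(182*(7 + 129)))/(-36314) + 44171/20568 = ((1/182)*(2547 + 46956)/136)*(-1/36314) + 44171*(1/20568) = ((1/182)*(1/136)*49503)*(-1/36314) + 44171/20568 = (49503/24752)*(-1/36314) + 44171/20568 = -49503/898844128 + 44171/20568 = 4962728225023/2310928253088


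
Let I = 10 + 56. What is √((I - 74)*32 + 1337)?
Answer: √1081 ≈ 32.879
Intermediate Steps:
I = 66
√((I - 74)*32 + 1337) = √((66 - 74)*32 + 1337) = √(-8*32 + 1337) = √(-256 + 1337) = √1081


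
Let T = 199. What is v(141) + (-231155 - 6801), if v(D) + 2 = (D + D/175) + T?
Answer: -41583009/175 ≈ -2.3762e+5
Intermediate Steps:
v(D) = 197 + 176*D/175 (v(D) = -2 + ((D + D/175) + 199) = -2 + (176*D/175 + 199) = -2 + (199 + 176*D/175) = 197 + 176*D/175)
v(141) + (-231155 - 6801) = (197 + (176/175)*141) + (-231155 - 6801) = (197 + 24816/175) - 237956 = 59291/175 - 237956 = -41583009/175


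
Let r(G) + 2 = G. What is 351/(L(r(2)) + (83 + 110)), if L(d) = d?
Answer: 351/193 ≈ 1.8187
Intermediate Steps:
r(G) = -2 + G
351/(L(r(2)) + (83 + 110)) = 351/((-2 + 2) + (83 + 110)) = 351/(0 + 193) = 351/193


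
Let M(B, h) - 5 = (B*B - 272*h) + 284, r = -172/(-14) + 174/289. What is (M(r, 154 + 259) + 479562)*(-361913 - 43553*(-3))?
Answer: -347978426175322226/4092529 ≈ -8.5028e+10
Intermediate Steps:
r = 26072/2023 (r = -172*(-1/14) + 174*(1/289) = 86/7 + 174/289 = 26072/2023 ≈ 12.888)
M(B, h) = 289 + B² - 272*h (M(B, h) = 5 + ((B*B - 272*h) + 284) = 5 + ((B² - 272*h) + 284) = 5 + (284 + B² - 272*h) = 289 + B² - 272*h)
(M(r, 154 + 259) + 479562)*(-361913 - 43553*(-3)) = ((289 + (26072/2023)² - 272*(154 + 259)) + 479562)*(-361913 - 43553*(-3)) = ((289 + 679749184/4092529 - 272*413) + 479562)*(-361913 + 130659) = ((289 + 679749184/4092529 - 112336) + 479562)*(-231254) = (-457875847679/4092529 + 479562)*(-231254) = (1504745544619/4092529)*(-231254) = -347978426175322226/4092529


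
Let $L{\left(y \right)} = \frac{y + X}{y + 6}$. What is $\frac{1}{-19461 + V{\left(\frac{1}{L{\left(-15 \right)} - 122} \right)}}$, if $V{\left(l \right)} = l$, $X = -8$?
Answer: $- \frac{1075}{20920584} \approx -5.1385 \cdot 10^{-5}$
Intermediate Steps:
$L{\left(y \right)} = \frac{-8 + y}{6 + y}$ ($L{\left(y \right)} = \frac{y - 8}{y + 6} = \frac{-8 + y}{6 + y}$)
$\frac{1}{-19461 + V{\left(\frac{1}{L{\left(-15 \right)} - 122} \right)}} = \frac{1}{-19461 + \frac{1}{\frac{-8 - 15}{6 - 15} - 122}} = \frac{1}{-19461 + \frac{1}{\frac{1}{-9} \left(-23\right) - 122}} = \frac{1}{-19461 + \frac{1}{\left(- \frac{1}{9}\right) \left(-23\right) - 122}} = \frac{1}{-19461 + \frac{1}{\frac{23}{9} - 122}} = \frac{1}{-19461 + \frac{1}{- \frac{1075}{9}}} = \frac{1}{-19461 - \frac{9}{1075}} = \frac{1}{- \frac{20920584}{1075}} = - \frac{1075}{20920584}$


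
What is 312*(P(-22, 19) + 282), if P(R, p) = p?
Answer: 93912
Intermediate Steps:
312*(P(-22, 19) + 282) = 312*(19 + 282) = 312*301 = 93912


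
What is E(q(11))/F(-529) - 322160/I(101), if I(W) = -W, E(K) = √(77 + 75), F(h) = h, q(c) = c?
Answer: 322160/101 - 2*√38/529 ≈ 3189.7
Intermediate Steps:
E(K) = 2*√38 (E(K) = √152 = 2*√38)
E(q(11))/F(-529) - 322160/I(101) = (2*√38)/(-529) - 322160/((-1*101)) = (2*√38)*(-1/529) - 322160/(-101) = -2*√38/529 - 322160*(-1/101) = -2*√38/529 + 322160/101 = 322160/101 - 2*√38/529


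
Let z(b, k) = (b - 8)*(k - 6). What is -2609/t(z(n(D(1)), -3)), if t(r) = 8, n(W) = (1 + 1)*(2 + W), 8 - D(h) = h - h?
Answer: -2609/8 ≈ -326.13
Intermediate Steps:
D(h) = 8 (D(h) = 8 - (h - h) = 8 - 1*0 = 8 + 0 = 8)
n(W) = 4 + 2*W (n(W) = 2*(2 + W) = 4 + 2*W)
z(b, k) = (-8 + b)*(-6 + k)
-2609/t(z(n(D(1)), -3)) = -2609/8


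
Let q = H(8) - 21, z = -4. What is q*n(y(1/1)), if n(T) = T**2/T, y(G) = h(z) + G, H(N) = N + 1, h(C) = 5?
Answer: -72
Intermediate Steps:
H(N) = 1 + N
y(G) = 5 + G
n(T) = T
q = -12 (q = (1 + 8) - 21 = 9 - 21 = -12)
q*n(y(1/1)) = -12*(5 + 1/1) = -12*(5 + 1*1) = -12*(5 + 1) = -12*6 = -72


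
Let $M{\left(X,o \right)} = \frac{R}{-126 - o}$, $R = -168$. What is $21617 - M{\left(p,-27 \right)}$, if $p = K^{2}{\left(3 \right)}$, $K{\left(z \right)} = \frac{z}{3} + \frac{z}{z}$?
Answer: $\frac{713305}{33} \approx 21615.0$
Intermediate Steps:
$K{\left(z \right)} = 1 + \frac{z}{3}$ ($K{\left(z \right)} = z \frac{1}{3} + 1 = \frac{z}{3} + 1 = 1 + \frac{z}{3}$)
$p = 4$ ($p = \left(1 + \frac{1}{3} \cdot 3\right)^{2} = \left(1 + 1\right)^{2} = 2^{2} = 4$)
$M{\left(X,o \right)} = - \frac{168}{-126 - o}$
$21617 - M{\left(p,-27 \right)} = 21617 - \frac{168}{126 - 27} = 21617 - \frac{168}{99} = 21617 - 168 \cdot \frac{1}{99} = 21617 - \frac{56}{33} = \frac{713305}{33}$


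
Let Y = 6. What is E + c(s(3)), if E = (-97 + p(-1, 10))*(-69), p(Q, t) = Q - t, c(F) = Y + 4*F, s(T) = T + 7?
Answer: 7498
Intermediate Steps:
s(T) = 7 + T
c(F) = 6 + 4*F
E = 7452 (E = (-97 + (-1 - 1*10))*(-69) = (-97 + (-1 - 10))*(-69) = (-97 - 11)*(-69) = -108*(-69) = 7452)
E + c(s(3)) = 7452 + (6 + 4*(7 + 3)) = 7452 + (6 + 4*10) = 7452 + (6 + 40) = 7452 + 46 = 7498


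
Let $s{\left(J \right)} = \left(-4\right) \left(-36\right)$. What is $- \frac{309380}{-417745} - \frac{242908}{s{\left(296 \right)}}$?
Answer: $- \frac{5071452587}{3007764} \approx -1686.1$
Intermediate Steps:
$s{\left(J \right)} = 144$
$- \frac{309380}{-417745} - \frac{242908}{s{\left(296 \right)}} = - \frac{309380}{-417745} - \frac{242908}{144} = \left(-309380\right) \left(- \frac{1}{417745}\right) - \frac{60727}{36} = \frac{61876}{83549} - \frac{60727}{36} = - \frac{5071452587}{3007764}$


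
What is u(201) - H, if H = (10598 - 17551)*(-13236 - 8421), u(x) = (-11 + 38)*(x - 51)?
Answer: -150577071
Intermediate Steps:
u(x) = -1377 + 27*x (u(x) = 27*(-51 + x) = -1377 + 27*x)
H = 150581121 (H = -6953*(-21657) = 150581121)
u(201) - H = (-1377 + 27*201) - 1*150581121 = (-1377 + 5427) - 150581121 = 4050 - 150581121 = -150577071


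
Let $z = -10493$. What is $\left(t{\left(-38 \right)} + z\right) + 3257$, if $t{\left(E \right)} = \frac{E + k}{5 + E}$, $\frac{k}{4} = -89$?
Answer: $- \frac{238394}{33} \approx -7224.1$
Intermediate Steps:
$k = -356$ ($k = 4 \left(-89\right) = -356$)
$t{\left(E \right)} = \frac{-356 + E}{5 + E}$ ($t{\left(E \right)} = \frac{E - 356}{5 + E} = \frac{-356 + E}{5 + E}$)
$\left(t{\left(-38 \right)} + z\right) + 3257 = \left(\frac{-356 - 38}{5 - 38} - 10493\right) + 3257 = \left(\frac{1}{-33} \left(-394\right) - 10493\right) + 3257 = \left(\left(- \frac{1}{33}\right) \left(-394\right) - 10493\right) + 3257 = \left(\frac{394}{33} - 10493\right) + 3257 = - \frac{345875}{33} + 3257 = - \frac{238394}{33}$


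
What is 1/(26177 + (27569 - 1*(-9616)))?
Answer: 1/63362 ≈ 1.5782e-5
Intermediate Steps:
1/(26177 + (27569 - 1*(-9616))) = 1/(26177 + (27569 + 9616)) = 1/(26177 + 37185) = 1/63362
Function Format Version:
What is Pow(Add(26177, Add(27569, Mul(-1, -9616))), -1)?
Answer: Rational(1, 63362) ≈ 1.5782e-5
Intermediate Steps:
Pow(Add(26177, Add(27569, Mul(-1, -9616))), -1) = Pow(Add(26177, Add(27569, 9616)), -1) = Pow(Add(26177, 37185), -1) = Pow(63362, -1) = Rational(1, 63362)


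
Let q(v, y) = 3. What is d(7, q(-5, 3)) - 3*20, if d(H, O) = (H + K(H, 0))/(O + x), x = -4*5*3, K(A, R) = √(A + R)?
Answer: -3427/57 - √7/57 ≈ -60.169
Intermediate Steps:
x = -60 (x = -20*3 = -60)
d(H, O) = (H + √H)/(-60 + O) (d(H, O) = (H + √(H + 0))/(O - 60) = (H + √H)/(-60 + O))
d(7, q(-5, 3)) - 3*20 = (7 + √7)/(-60 + 3) - 3*20 = (7 + √7)/(-57) - 60 = -(7 + √7)/57 - 60 = (-7/57 - √7/57) - 60 = -3427/57 - √7/57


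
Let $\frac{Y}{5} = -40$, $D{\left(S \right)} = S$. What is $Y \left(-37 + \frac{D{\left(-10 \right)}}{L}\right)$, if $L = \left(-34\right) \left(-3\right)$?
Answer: $\frac{378400}{51} \approx 7419.6$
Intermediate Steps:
$L = 102$
$Y = -200$ ($Y = 5 \left(-40\right) = -200$)
$Y \left(-37 + \frac{D{\left(-10 \right)}}{L}\right) = - 200 \left(-37 - \frac{10}{102}\right) = - 200 \left(-37 - \frac{5}{51}\right) = \left(-200\right) \left(- \frac{1892}{51}\right) = \frac{378400}{51}$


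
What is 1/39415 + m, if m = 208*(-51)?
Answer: -418114319/39415 ≈ -10608.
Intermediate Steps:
m = -10608
1/39415 + m = 1/39415 - 10608 = -418114319/39415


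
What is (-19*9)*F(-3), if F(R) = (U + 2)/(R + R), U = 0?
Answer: 57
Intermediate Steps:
F(R) = 1/R (F(R) = (0 + 2)/(R + R) = 2/((2*R)) = 2*(1/(2*R)) = 1/R)
(-19*9)*F(-3) = -19*9/(-3) = -171*(-⅓) = 57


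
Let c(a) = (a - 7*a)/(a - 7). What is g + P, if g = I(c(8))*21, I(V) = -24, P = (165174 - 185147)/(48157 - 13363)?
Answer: -17556149/34794 ≈ -504.57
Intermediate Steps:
P = -19973/34794 ≈ -0.57404
c(a) = -6*a/(-7 + a) (c(a) = (-6*a)/(-7 + a) = -6*a/(-7 + a))
g = -504 (g = -24*21 = -504)
g + P = -504 - 19973/34794 = -17556149/34794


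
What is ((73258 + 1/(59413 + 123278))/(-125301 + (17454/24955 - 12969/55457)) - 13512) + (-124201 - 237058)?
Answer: -11872732362249995335200737/31679916109633491732 ≈ -3.7477e+5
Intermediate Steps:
((73258 + 1/(59413 + 123278))/(-125301 + (17454/24955 - 12969/55457)) - 13512) + (-124201 - 237058) = ((73258 + 1/182691)/(-125301 + (17454*(1/24955) - 12969*1/55457)) - 13512) - 361259 = ((73258 + 1/182691)/(-125301 + (17454/24955 - 12969/55457)) - 13512) - 361259 = (13383577279/(182691*(-125301 + 644305083/1383929435)) - 13512) - 361259 = (13383577279/(182691*(-173407097829852/1383929435)) - 13512) - 361259 = ((13383577279/182691)*(-1383929435/173407097829852) - 13512) - 361259 = (-18521926542005307365/31679916109633491732 - 13512) - 361259 = -428077548399909745590149/31679916109633491732 - 361259 = -11872732362249995335200737/31679916109633491732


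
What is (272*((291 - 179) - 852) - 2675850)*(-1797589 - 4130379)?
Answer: 17055534571840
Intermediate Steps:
(272*((291 - 179) - 852) - 2675850)*(-1797589 - 4130379) = (272*(112 - 852) - 2675850)*(-5927968) = (272*(-740) - 2675850)*(-5927968) = (-201280 - 2675850)*(-5927968) = -2877130*(-5927968) = 17055534571840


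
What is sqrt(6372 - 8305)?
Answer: I*sqrt(1933) ≈ 43.966*I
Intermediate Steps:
sqrt(6372 - 8305) = sqrt(-1933) = I*sqrt(1933)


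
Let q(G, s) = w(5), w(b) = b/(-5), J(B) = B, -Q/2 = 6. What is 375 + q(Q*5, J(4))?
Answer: 374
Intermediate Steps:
Q = -12 (Q = -2*6 = -12)
w(b) = -b/5 (w(b) = b*(-⅕) = -b/5)
q(G, s) = -1 (q(G, s) = -⅕*5 = -1)
375 + q(Q*5, J(4)) = 375 - 1 = 374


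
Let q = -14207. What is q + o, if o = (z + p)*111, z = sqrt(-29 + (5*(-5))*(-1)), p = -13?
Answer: -15650 + 222*I ≈ -15650.0 + 222.0*I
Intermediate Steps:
z = 2*I (z = sqrt(-29 - 25*(-1)) = sqrt(-29 + 25) = sqrt(-4) = 2*I ≈ 2.0*I)
o = -1443 + 222*I (o = (2*I - 13)*111 = (-13 + 2*I)*111 = -1443 + 222*I ≈ -1443.0 + 222.0*I)
q + o = -14207 + (-1443 + 222*I) = -15650 + 222*I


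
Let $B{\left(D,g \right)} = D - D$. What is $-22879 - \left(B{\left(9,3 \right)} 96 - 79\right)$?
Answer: $-22800$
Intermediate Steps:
$B{\left(D,g \right)} = 0$
$-22879 - \left(B{\left(9,3 \right)} 96 - 79\right) = -22879 - \left(0 \cdot 96 - 79\right) = -22879 - \left(0 - 79\right) = -22879 - -79 = -22879 + 79 = -22800$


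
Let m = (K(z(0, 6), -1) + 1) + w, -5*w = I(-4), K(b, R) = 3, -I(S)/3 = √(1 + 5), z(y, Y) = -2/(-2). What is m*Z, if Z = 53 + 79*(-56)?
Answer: -17484 - 13113*√6/5 ≈ -23908.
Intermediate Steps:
z(y, Y) = 1 (z(y, Y) = -2*(-½) = 1)
I(S) = -3*√6 (I(S) = -3*√(1 + 5) = -3*√6)
w = 3*√6/5 (w = -(-3)*√6/5 = 3*√6/5 ≈ 1.4697)
m = 4 + 3*√6/5 (m = (3 + 1) + 3*√6/5 = 4 + 3*√6/5 ≈ 5.4697)
Z = -4371 (Z = 53 - 4424 = -4371)
m*Z = (4 + 3*√6/5)*(-4371) = -17484 - 13113*√6/5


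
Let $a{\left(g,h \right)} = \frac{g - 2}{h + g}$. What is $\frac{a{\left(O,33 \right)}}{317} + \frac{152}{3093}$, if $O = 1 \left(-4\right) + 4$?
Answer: $\frac{527962}{10785291} \approx 0.048952$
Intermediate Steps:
$O = 0$ ($O = -4 + 4 = 0$)
$a{\left(g,h \right)} = \frac{-2 + g}{g + h}$
$\frac{a{\left(O,33 \right)}}{317} + \frac{152}{3093} = \frac{\frac{1}{0 + 33} \left(-2 + 0\right)}{317} + \frac{152}{3093} = \frac{1}{33} \left(-2\right) \frac{1}{317} + 152 \cdot \frac{1}{3093} = \frac{1}{33} \left(-2\right) \frac{1}{317} + \frac{152}{3093} = \left(- \frac{2}{33}\right) \frac{1}{317} + \frac{152}{3093} = - \frac{2}{10461} + \frac{152}{3093} = \frac{527962}{10785291}$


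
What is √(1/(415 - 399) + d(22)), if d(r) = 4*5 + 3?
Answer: 3*√41/4 ≈ 4.8023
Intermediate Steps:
d(r) = 23 (d(r) = 20 + 3 = 23)
√(1/(415 - 399) + d(22)) = √(1/(415 - 399) + 23) = √(1/16 + 23) = √(369/16) = 3*√41/4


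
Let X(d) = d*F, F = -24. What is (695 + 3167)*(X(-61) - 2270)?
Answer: -3112772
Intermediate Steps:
X(d) = -24*d (X(d) = d*(-24) = -24*d)
(695 + 3167)*(X(-61) - 2270) = (695 + 3167)*(-24*(-61) - 2270) = 3862*(1464 - 2270) = 3862*(-806) = -3112772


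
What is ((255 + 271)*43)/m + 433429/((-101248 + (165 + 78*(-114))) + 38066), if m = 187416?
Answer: -39802545851/6738448572 ≈ -5.9068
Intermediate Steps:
((255 + 271)*43)/m + 433429/((-101248 + (165 + 78*(-114))) + 38066) = ((255 + 271)*43)/187416 + 433429/((-101248 + (165 + 78*(-114))) + 38066) = (526*43)*(1/187416) + 433429/((-101248 + (165 - 8892)) + 38066) = 22618*(1/187416) + 433429/((-101248 - 8727) + 38066) = 11309/93708 + 433429/(-109975 + 38066) = 11309/93708 + 433429/(-71909) = 11309/93708 + 433429*(-1/71909) = 11309/93708 - 433429/71909 = -39802545851/6738448572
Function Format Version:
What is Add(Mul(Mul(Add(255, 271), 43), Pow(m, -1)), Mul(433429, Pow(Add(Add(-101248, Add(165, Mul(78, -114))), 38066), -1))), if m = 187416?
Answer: Rational(-39802545851, 6738448572) ≈ -5.9068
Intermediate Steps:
Add(Mul(Mul(Add(255, 271), 43), Pow(m, -1)), Mul(433429, Pow(Add(Add(-101248, Add(165, Mul(78, -114))), 38066), -1))) = Add(Mul(Mul(Add(255, 271), 43), Pow(187416, -1)), Mul(433429, Pow(Add(Add(-101248, Add(165, Mul(78, -114))), 38066), -1))) = Add(Mul(Mul(526, 43), Rational(1, 187416)), Mul(433429, Pow(Add(Add(-101248, Add(165, -8892)), 38066), -1))) = Add(Mul(22618, Rational(1, 187416)), Mul(433429, Pow(Add(Add(-101248, -8727), 38066), -1))) = Add(Rational(11309, 93708), Mul(433429, Pow(Add(-109975, 38066), -1))) = Add(Rational(11309, 93708), Mul(433429, Pow(-71909, -1))) = Add(Rational(11309, 93708), Mul(433429, Rational(-1, 71909))) = Add(Rational(11309, 93708), Rational(-433429, 71909)) = Rational(-39802545851, 6738448572)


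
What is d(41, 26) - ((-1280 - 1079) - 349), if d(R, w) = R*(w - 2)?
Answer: 3692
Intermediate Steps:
d(R, w) = R*(-2 + w)
d(41, 26) - ((-1280 - 1079) - 349) = 41*(-2 + 26) - ((-1280 - 1079) - 349) = 41*24 - (-2359 - 349) = 984 - 1*(-2708) = 984 + 2708 = 3692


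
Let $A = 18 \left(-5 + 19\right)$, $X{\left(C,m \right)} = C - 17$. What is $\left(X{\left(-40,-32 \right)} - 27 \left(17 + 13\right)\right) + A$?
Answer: $-615$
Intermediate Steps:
$X{\left(C,m \right)} = -17 + C$
$A = 252$ ($A = 18 \cdot 14 = 252$)
$\left(X{\left(-40,-32 \right)} - 27 \left(17 + 13\right)\right) + A = \left(\left(-17 - 40\right) - 27 \left(17 + 13\right)\right) + 252 = \left(-57 - 810\right) + 252 = -867 + 252 = -615$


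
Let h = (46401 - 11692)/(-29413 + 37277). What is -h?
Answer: -34709/7864 ≈ -4.4137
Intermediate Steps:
h = 34709/7864 ≈ 4.4137
-h = -1*34709/7864 = -34709/7864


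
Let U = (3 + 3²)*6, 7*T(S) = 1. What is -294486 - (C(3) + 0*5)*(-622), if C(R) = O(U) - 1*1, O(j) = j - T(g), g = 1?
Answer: -1752890/7 ≈ -2.5041e+5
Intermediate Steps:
T(S) = ⅐ (T(S) = (⅐)*1 = ⅐)
U = 72 (U = (3 + 9)*6 = 12*6 = 72)
O(j) = -⅐ + j (O(j) = j - 1*⅐ = j - ⅐ = -⅐ + j)
C(R) = 496/7 (C(R) = (-⅐ + 72) - 1*1 = 503/7 - 1 = 496/7)
-294486 - (C(3) + 0*5)*(-622) = -294486 - (496/7 + 0*5)*(-622) = -294486 - (496/7 + 0)*(-622) = -294486 - 496*(-622)/7 = -294486 - 1*(-308512/7) = -294486 + 308512/7 = -1752890/7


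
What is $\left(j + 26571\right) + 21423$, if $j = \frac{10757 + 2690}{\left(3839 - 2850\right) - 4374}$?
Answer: $\frac{162446243}{3385} \approx 47990.0$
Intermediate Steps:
$j = - \frac{13447}{3385}$ ($j = \frac{13447}{\left(3839 - 2850\right) - 4374} = \frac{13447}{989 - 4374} = \frac{13447}{-3385} = 13447 \left(- \frac{1}{3385}\right) = - \frac{13447}{3385} \approx -3.9725$)
$\left(j + 26571\right) + 21423 = \left(- \frac{13447}{3385} + 26571\right) + 21423 = \frac{89929388}{3385} + 21423 = \frac{162446243}{3385}$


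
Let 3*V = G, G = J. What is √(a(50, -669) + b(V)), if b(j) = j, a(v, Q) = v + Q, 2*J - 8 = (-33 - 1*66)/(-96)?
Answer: I*√355677/24 ≈ 24.849*I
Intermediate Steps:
J = 289/64 (J = 4 + ((-33 - 1*66)/(-96))/2 = 4 + ((-33 - 66)*(-1/96))/2 = 4 + (-99*(-1/96))/2 = 4 + (½)*(33/32) = 4 + 33/64 = 289/64 ≈ 4.5156)
G = 289/64 ≈ 4.5156
a(v, Q) = Q + v
V = 289/192 (V = (⅓)*(289/64) = 289/192 ≈ 1.5052)
√(a(50, -669) + b(V)) = √((-669 + 50) + 289/192) = √(-619 + 289/192) = √(-118559/192) = I*√355677/24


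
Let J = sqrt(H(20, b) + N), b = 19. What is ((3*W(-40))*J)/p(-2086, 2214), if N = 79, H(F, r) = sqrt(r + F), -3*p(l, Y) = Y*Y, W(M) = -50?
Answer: 25*sqrt(79 + sqrt(39))/272322 ≈ 0.00084760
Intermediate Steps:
p(l, Y) = -Y**2/3 (p(l, Y) = -Y*Y/3 = -Y**2/3)
H(F, r) = sqrt(F + r)
J = sqrt(79 + sqrt(39)) (J = sqrt(sqrt(20 + 19) + 79) = sqrt(sqrt(39) + 79) = sqrt(79 + sqrt(39)) ≈ 9.2328)
((3*W(-40))*J)/p(-2086, 2214) = ((3*(-50))*sqrt(79 + sqrt(39)))/((-1/3*2214**2)) = (-150*sqrt(79 + sqrt(39)))/((-1/3*4901796)) = -150*sqrt(79 + sqrt(39))/(-1633932) = -150*sqrt(79 + sqrt(39))*(-1/1633932) = 25*sqrt(79 + sqrt(39))/272322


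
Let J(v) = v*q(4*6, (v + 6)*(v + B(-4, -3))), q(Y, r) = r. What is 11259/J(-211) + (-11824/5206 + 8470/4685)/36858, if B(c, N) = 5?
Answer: -511110266818651/400515258159161070 ≈ -0.0012761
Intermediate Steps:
J(v) = v*(5 + v)*(6 + v) (J(v) = v*((v + 6)*(v + 5)) = v*((6 + v)*(5 + v)) = v*((5 + v)*(6 + v)) = v*(5 + v)*(6 + v))
11259/J(-211) + (-11824/5206 + 8470/4685)/36858 = 11259/((-211*(30 + (-211)² + 11*(-211)))) + (-11824/5206 + 8470/4685)/36858 = 11259/((-211*(30 + 44521 - 2321))) + (-11824*1/5206 + 8470*(1/4685))*(1/36858) = 11259/((-211*42230)) + (-5912/2603 + 1694/937)*(1/36858) = 11259/(-8910530) - 1130062/2439011*1/36858 = 11259*(-1/8910530) - 565031/44948533719 = -11259/8910530 - 565031/44948533719 = -511110266818651/400515258159161070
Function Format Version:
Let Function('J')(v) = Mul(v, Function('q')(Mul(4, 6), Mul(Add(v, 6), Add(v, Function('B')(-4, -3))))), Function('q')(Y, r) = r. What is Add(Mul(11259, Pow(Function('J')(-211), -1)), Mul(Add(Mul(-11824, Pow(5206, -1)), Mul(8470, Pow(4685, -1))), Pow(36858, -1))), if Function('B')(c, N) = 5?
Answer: Rational(-511110266818651, 400515258159161070) ≈ -0.0012761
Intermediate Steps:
Function('J')(v) = Mul(v, Add(5, v), Add(6, v)) (Function('J')(v) = Mul(v, Mul(Add(v, 6), Add(v, 5))) = Mul(v, Mul(Add(6, v), Add(5, v))) = Mul(v, Mul(Add(5, v), Add(6, v))) = Mul(v, Add(5, v), Add(6, v)))
Add(Mul(11259, Pow(Function('J')(-211), -1)), Mul(Add(Mul(-11824, Pow(5206, -1)), Mul(8470, Pow(4685, -1))), Pow(36858, -1))) = Add(Mul(11259, Pow(Mul(-211, Add(30, Pow(-211, 2), Mul(11, -211))), -1)), Mul(Add(Mul(-11824, Pow(5206, -1)), Mul(8470, Pow(4685, -1))), Pow(36858, -1))) = Add(Mul(11259, Pow(Mul(-211, Add(30, 44521, -2321)), -1)), Mul(Add(Mul(-11824, Rational(1, 5206)), Mul(8470, Rational(1, 4685))), Rational(1, 36858))) = Add(Mul(11259, Pow(Mul(-211, 42230), -1)), Mul(Add(Rational(-5912, 2603), Rational(1694, 937)), Rational(1, 36858))) = Add(Mul(11259, Pow(-8910530, -1)), Mul(Rational(-1130062, 2439011), Rational(1, 36858))) = Add(Mul(11259, Rational(-1, 8910530)), Rational(-565031, 44948533719)) = Add(Rational(-11259, 8910530), Rational(-565031, 44948533719)) = Rational(-511110266818651, 400515258159161070)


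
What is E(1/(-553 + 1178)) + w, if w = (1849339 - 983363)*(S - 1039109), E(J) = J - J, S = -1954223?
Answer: -2592153672032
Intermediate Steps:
E(J) = 0
w = -2592153672032 (w = (1849339 - 983363)*(-1954223 - 1039109) = 865976*(-2993332) = -2592153672032)
E(1/(-553 + 1178)) + w = 0 - 2592153672032 = -2592153672032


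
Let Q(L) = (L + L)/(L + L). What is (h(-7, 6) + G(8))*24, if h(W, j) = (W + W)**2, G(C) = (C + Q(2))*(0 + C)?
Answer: 6432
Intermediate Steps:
Q(L) = 1 (Q(L) = (2*L)/((2*L)) = (2*L)*(1/(2*L)) = 1)
G(C) = C*(1 + C) (G(C) = (C + 1)*(0 + C) = (1 + C)*C = C*(1 + C))
h(W, j) = 4*W**2 (h(W, j) = (2*W)**2 = 4*W**2)
(h(-7, 6) + G(8))*24 = (4*(-7)**2 + 8*(1 + 8))*24 = (4*49 + 8*9)*24 = (196 + 72)*24 = 268*24 = 6432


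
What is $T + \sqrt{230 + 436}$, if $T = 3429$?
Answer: $3429 + 3 \sqrt{74} \approx 3454.8$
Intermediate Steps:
$T + \sqrt{230 + 436} = 3429 + \sqrt{230 + 436} = 3429 + \sqrt{666} = 3429 + 3 \sqrt{74}$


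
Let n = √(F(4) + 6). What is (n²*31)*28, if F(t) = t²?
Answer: 19096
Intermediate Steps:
n = √22 (n = √(4² + 6) = √(16 + 6) = √22 ≈ 4.6904)
(n²*31)*28 = ((√22)²*31)*28 = (22*31)*28 = 682*28 = 19096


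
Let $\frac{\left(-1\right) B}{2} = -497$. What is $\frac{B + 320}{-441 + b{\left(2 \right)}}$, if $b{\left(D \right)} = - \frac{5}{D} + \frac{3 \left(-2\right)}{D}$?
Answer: $- \frac{2628}{893} \approx -2.9429$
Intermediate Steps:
$b{\left(D \right)} = - \frac{11}{D}$ ($b{\left(D \right)} = - \frac{5}{D} - \frac{6}{D} = - \frac{11}{D}$)
$B = 994$ ($B = \left(-2\right) \left(-497\right) = 994$)
$\frac{B + 320}{-441 + b{\left(2 \right)}} = \frac{994 + 320}{-441 - \frac{11}{2}} = \frac{1314}{-441 - \frac{11}{2}} = \frac{1314}{- \frac{893}{2}} = 1314 \left(- \frac{2}{893}\right) = - \frac{2628}{893}$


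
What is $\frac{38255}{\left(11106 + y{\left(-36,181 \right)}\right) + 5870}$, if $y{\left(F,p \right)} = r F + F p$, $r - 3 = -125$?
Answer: $\frac{38255}{14852} \approx 2.5757$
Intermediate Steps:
$r = -122$ ($r = 3 - 125 = -122$)
$y{\left(F,p \right)} = - 122 F + F p$
$\frac{38255}{\left(11106 + y{\left(-36,181 \right)}\right) + 5870} = \frac{38255}{\left(11106 - 36 \left(-122 + 181\right)\right) + 5870} = \frac{38255}{\left(11106 - 2124\right) + 5870} = \frac{38255}{8982 + 5870} = \frac{38255}{14852}$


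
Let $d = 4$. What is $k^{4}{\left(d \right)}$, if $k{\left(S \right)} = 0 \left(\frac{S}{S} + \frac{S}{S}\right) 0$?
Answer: $0$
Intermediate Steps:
$k{\left(S \right)} = 0$ ($k{\left(S \right)} = 0 \left(1 + 1\right) 0 = 0 \cdot 2 \cdot 0 = 0 \cdot 0 = 0$)
$k^{4}{\left(d \right)} = 0^{4} = 0$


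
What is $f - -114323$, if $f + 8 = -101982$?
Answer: $12333$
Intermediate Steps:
$f = -101990$ ($f = -8 - 101982 = -101990$)
$f - -114323 = -101990 - -114323 = -101990 + \left(-22137 + 136460\right) = -101990 + 114323 = 12333$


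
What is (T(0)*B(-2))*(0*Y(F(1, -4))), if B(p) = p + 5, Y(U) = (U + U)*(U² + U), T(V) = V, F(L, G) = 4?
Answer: 0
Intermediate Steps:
Y(U) = 2*U*(U + U²) (Y(U) = (2*U)*(U + U²) = 2*U*(U + U²))
B(p) = 5 + p
(T(0)*B(-2))*(0*Y(F(1, -4))) = (0*(5 - 2))*(0*(2*4²*(1 + 4))) = (0*3)*(0*(2*16*5)) = 0*(0*160) = 0*0 = 0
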